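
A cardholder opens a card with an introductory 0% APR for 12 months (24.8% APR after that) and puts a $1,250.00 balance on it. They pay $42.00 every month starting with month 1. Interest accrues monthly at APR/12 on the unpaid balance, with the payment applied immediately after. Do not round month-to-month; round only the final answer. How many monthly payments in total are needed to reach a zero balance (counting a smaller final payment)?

Promo months 1–12 at r₀ = 0%/12 = 0; months 13+ at r₁ = 24.8%/12 = 0.0206667.
After month 12 (no interest yet): B = $1,250.00 − 12·$42.00 = $746.00.
Then at r₁ with $42.00/mo: n₂ = −ln(1 − r₁·B/P)/ln(1+r₁) ≈ 22.36 → 23 more payments.

35 months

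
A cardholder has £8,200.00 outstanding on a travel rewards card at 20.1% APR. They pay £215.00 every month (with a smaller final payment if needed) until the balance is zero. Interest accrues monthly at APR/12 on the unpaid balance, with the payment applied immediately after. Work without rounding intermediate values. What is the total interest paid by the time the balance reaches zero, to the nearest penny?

Monthly rate r = 20.1%/12 = 1.675% = 0.01675.
Payoff takes n = ⌈−ln(1 − rB₀/P)/ln(1+r)⌉ = ⌈61.309⌉ = 62 payments; the last is £66.90.
Total paid = 61·£215.00 + £66.90 = £13,181.90.
Total interest = total paid − principal = £13,181.90 − £8,200.00 = £4,981.90.

£4,981.90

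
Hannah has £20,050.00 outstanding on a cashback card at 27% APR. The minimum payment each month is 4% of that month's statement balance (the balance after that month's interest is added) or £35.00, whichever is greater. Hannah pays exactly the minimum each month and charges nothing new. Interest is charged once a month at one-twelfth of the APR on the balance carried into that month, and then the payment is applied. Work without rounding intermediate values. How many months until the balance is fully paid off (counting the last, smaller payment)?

206 months

Monthly rate r = 27%/12 = 2.25% = 0.0225.
While 4% of the post-interest balance exceeds £35.00, each month B ← (B·(1+r))·(1 − 0.04), i.e. B shrinks by the factor (1+r)·0.96 = 0.9816.
This holds for months 1–170. Entering month 171 the balance is £853.08; 4% of the post-interest balance is now below £35.00, so the flat £35.00 minimum applies from here.
From month 171 a fixed £35.00 at rate r clears £853.08 in 36 more payments. Total: 170 + 36 = 206 months.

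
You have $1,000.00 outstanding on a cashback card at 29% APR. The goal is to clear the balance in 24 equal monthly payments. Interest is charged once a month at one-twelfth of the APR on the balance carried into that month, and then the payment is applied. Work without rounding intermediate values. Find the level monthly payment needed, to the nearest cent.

Monthly rate r = 29%/12 = 2.41667% = 0.0241667.
Level-payment amortization: P = B₀·r / (1 − (1+r)^(−n)) = 1000.00·0.0241667 / (1 − 1.02417^(−24)).
Denominator 1 − (1+r)^(−24) = 0.436226425.
P = 24.1667 / 0.436226425 ≈ 55.40.

$55.40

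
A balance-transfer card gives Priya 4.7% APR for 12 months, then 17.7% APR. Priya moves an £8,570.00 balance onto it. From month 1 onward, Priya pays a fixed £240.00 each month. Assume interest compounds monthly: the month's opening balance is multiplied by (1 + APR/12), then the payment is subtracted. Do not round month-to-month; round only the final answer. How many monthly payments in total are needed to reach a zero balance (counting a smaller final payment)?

Promo months 1–12 at r₀ = 4.7%/12 = 0.00391667; months 13+ at r₁ = 17.7%/12 = 0.01475.
After month 12: iterate B ← B·(1+r₀) − £240.00 for 12 months → £6,038.72.
Then at r₁ with £240.00/mo: n₂ = −ln(1 − r₁·B/P)/ln(1+r₁) ≈ 31.68 → 32 more payments.

44 months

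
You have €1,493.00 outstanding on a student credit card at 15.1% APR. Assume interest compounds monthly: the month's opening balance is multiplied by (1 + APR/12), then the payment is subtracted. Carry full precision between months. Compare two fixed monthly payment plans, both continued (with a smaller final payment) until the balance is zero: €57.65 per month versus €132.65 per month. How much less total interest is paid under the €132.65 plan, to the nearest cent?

€197.96

Monthly rate r = 15.1%/12 = 1.25833% = 0.0125833.
At €57.65/mo: n = ⌈−ln(1 − rB₀/P)/ln(1+r)⌉ = 32 payments (last €30.96); total interest = total paid − €1,493.00 = €325.11.
At €132.65/mo: 13 payments (last €28.35); total interest €127.15.
Interest saved = €325.11 − €127.15 = €197.96.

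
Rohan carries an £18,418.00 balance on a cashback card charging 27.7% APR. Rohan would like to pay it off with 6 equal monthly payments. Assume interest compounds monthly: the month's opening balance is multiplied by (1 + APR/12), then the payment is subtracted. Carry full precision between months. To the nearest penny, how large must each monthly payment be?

Monthly rate r = 27.7%/12 = 2.30833% = 0.0230833.
Level-payment amortization: P = B₀·r / (1 − (1+r)^(−n)) = 18418.00·0.0230833 / (1 − 1.02308^(−6)).
Denominator 1 − (1+r)^(−6) = 0.12796495.
P = 425.149 / 0.12796495 ≈ 3322.39.

£3,322.39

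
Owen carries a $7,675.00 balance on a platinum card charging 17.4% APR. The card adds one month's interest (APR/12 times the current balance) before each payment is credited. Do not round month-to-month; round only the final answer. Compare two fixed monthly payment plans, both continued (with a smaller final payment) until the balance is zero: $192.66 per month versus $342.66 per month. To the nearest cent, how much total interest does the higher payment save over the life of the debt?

$2,186.79

Monthly rate r = 17.4%/12 = 1.45% = 0.0145.
At $192.66/mo: n = ⌈−ln(1 − rB₀/P)/ln(1+r)⌉ = 60 payments (last $167.88); total interest = total paid − $7,675.00 = $3,859.82.
At $342.66/mo: 28 payments (last $96.21); total interest $1,673.03.
Interest saved = $3,859.82 − $1,673.03 = $2,186.79.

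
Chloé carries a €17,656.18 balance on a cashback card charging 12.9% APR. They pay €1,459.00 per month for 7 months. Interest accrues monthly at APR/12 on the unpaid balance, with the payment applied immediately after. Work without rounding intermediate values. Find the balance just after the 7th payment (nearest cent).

€8,480.10

Monthly rate r = 12.9%/12 = 1.075% = 0.01075.
Each month: B ← B·(1+r) − €1,459.00.
Month 1: interest €189.80; balance after payment €16,386.98.
Month 2: interest €176.16; balance after payment €15,104.14.
Month 3: interest €162.37; balance after payment €13,807.51.
Month 4: interest €148.43; balance after payment €12,496.94.
Month 5: interest €134.34; balance after payment €11,172.29.
Month 6: interest €120.10; balance after payment €9,833.39.
Month 7: interest €105.71; balance after payment €8,480.10.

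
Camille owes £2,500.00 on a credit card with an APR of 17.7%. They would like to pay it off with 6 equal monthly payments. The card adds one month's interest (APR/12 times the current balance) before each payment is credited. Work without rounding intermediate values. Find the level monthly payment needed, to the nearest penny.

Monthly rate r = 17.7%/12 = 1.475% = 0.01475.
Level-payment amortization: P = B₀·r / (1 − (1+r)^(−n)) = 2500.00·0.01475 / (1 − 1.01475^(−6)).
Denominator 1 − (1+r)^(−6) = 0.0841051014.
P = 36.875 / 0.0841051014 ≈ 438.44.

£438.44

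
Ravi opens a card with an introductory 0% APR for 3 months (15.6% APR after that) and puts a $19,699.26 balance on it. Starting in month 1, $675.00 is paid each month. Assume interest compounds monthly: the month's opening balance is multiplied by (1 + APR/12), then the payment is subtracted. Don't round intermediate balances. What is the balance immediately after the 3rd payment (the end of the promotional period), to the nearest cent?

Promo months 1–3 at r₀ = 0%/12 = 0; months 4+ at r₁ = 15.6%/12 = 0.013.
After month 3 (no interest yet): B = $19,699.26 − 3·$675.00 = $17,674.26.

$17,674.26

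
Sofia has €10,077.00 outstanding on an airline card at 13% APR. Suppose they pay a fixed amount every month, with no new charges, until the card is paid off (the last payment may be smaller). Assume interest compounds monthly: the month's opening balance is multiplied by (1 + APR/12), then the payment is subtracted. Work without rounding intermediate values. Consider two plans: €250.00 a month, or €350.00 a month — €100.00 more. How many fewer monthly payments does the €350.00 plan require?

19 fewer payments

Monthly rate r = 13%/12 = 1.08333% = 0.0108333.
At €250.00/mo: n = ⌈−ln(1 − rB₀/P)/ln(1+r)⌉ = 54 payments (last €65.48); total interest = total paid − €10,077.00 = €3,238.48.
At €350.00/mo: 35 payments (last €243.34); total interest €2,066.34.
Payments saved = 54 − 35 = 19.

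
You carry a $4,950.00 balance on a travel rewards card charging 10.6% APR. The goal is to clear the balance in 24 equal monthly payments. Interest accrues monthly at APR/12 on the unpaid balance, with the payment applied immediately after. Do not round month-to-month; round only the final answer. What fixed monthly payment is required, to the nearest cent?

$229.79

Monthly rate r = 10.6%/12 = 0.883333% = 0.00883333.
Level-payment amortization: P = B₀·r / (1 − (1+r)^(−n)) = 4950.00·0.00883333 / (1 − 1.00883^(−24)).
Denominator 1 − (1+r)^(−24) = 0.190281922.
P = 43.725 / 0.190281922 ≈ 229.79.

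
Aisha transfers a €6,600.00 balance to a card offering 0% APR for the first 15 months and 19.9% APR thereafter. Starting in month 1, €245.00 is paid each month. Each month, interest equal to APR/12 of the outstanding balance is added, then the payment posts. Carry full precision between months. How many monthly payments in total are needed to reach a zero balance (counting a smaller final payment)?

29 payments

Promo months 1–15 at r₀ = 0%/12 = 0; months 16+ at r₁ = 19.9%/12 = 0.0165833.
After month 15 (no interest yet): B = €6,600.00 − 15·€245.00 = €2,925.00.
Then at r₁ with €245.00/mo: n₂ = −ln(1 − r₁·B/P)/ln(1+r₁) ≈ 13.41 → 14 more payments.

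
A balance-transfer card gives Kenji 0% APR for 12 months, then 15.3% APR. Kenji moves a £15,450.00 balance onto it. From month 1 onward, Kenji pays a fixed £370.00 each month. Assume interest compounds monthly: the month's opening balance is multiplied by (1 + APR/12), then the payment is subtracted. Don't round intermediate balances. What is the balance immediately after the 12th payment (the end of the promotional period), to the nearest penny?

£11,010.00

Promo months 1–12 at r₀ = 0%/12 = 0; months 13+ at r₁ = 15.3%/12 = 0.01275.
After month 12 (no interest yet): B = £15,450.00 − 12·£370.00 = £11,010.00.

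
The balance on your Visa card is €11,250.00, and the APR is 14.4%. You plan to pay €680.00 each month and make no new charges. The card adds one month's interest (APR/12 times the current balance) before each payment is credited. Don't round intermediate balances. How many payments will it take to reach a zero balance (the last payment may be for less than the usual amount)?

19 months

Monthly rate r = 14.4%/12 = 1.2% = 0.012.
Recurrence: B ← B·(1+r) − €680.00.
Month 1: interest €135.00; balance after payment €10,705.00.
Month 2: interest €128.46; balance after payment €10,153.46.
Closed form: n = −ln(1 − rB₀/P)/ln(1+r) = −ln(0.80147)/ln(1.012) ≈ 18.553, so the balance reaches zero during payment 19.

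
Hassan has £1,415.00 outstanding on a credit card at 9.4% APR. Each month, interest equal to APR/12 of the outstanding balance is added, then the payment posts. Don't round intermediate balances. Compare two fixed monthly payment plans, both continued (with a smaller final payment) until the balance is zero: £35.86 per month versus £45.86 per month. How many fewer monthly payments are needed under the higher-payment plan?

12 fewer payments

Monthly rate r = 9.4%/12 = 0.783333% = 0.00783333.
At £35.86/mo: n = ⌈−ln(1 − rB₀/P)/ln(1+r)⌉ = 48 payments (last £13.92); total interest = total paid − £1,415.00 = £284.34.
At £45.86/mo: 36 payments (last £21.04); total interest £211.14.
Payments saved = 48 − 36 = 12.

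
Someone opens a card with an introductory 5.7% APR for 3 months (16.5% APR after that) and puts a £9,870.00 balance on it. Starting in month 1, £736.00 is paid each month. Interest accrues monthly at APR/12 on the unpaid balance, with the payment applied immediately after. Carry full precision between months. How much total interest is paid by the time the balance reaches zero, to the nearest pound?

£819

Promo months 1–3 at r₀ = 5.7%/12 = 0.00475; months 4+ at r₁ = 16.5%/12 = 0.01375.
After month 3: iterate B ← B·(1+r₀) − £736.00 for 3 months → £7,792.81.
Then at r₁ with £736.00/mo: n₂ = −ln(1 − r₁·B/P)/ln(1+r₁) ≈ 11.52 → 12 more payments.
Total paid = 14·£736.00 + £384.96 = £10,688.96; interest = £10,688.96 − £9,870.00 = £818.96.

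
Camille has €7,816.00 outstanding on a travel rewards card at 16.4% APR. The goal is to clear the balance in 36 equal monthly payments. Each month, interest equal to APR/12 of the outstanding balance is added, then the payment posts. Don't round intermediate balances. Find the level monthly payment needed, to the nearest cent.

€276.33

Monthly rate r = 16.4%/12 = 1.36667% = 0.0136667.
Level-payment amortization: P = B₀·r / (1 − (1+r)^(−n)) = 7816.00·0.0136667 / (1 − 1.01367^(−36)).
Denominator 1 − (1+r)^(−36) = 0.386557241.
P = 106.819 / 0.386557241 ≈ 276.33.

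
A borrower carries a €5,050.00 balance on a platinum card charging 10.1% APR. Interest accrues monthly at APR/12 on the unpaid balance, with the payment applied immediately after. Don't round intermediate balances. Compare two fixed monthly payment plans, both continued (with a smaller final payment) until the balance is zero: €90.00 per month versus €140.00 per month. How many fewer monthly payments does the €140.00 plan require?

Monthly rate r = 10.1%/12 = 0.841667% = 0.00841667.
At €90.00/mo: n = ⌈−ln(1 − rB₀/P)/ln(1+r)⌉ = 77 payments (last €23.46); total interest = total paid − €5,050.00 = €1,813.46.
At €140.00/mo: 44 payments (last €23.98); total interest €993.98.
Payments saved = 77 − 44 = 33.

33 fewer payments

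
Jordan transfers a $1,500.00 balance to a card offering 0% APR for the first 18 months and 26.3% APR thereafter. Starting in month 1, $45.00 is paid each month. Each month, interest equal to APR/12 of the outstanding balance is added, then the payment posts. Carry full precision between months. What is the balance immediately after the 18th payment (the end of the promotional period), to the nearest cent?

Promo months 1–18 at r₀ = 0%/12 = 0; months 19+ at r₁ = 26.3%/12 = 0.0219167.
After month 18 (no interest yet): B = $1,500.00 − 18·$45.00 = $690.00.

$690.00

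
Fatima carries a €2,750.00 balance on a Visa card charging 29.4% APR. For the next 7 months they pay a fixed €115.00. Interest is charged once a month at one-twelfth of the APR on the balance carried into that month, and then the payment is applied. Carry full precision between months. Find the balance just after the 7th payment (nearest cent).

€2,391.10

Monthly rate r = 29.4%/12 = 2.45% = 0.0245.
Each month: B ← B·(1+r) − €115.00.
Month 1: interest €67.38; balance after payment €2,702.38.
Month 2: interest €66.21; balance after payment €2,653.58.
Month 3: interest €65.01; balance after payment €2,603.60.
Month 4: interest €63.79; balance after payment €2,552.38.
Month 5: interest €62.53; balance after payment €2,499.92.
Month 6: interest €61.25; balance after payment €2,446.17.
Month 7: interest €59.93; balance after payment €2,391.10.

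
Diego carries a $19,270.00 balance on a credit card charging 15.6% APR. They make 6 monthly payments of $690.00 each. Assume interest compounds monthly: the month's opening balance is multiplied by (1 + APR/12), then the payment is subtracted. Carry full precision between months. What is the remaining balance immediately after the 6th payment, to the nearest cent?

Monthly rate r = 15.6%/12 = 1.3% = 0.013.
Each month: B ← B·(1+r) − $690.00.
Month 1: interest $250.51; balance after payment $18,830.51.
Month 2: interest $244.80; balance after payment $18,385.31.
Month 3: interest $239.01; balance after payment $17,934.32.
Month 4: interest $233.15; balance after payment $17,477.46.
Month 5: interest $227.21; balance after payment $17,014.67.
Month 6: interest $221.19; balance after payment $16,545.86.

$16,545.86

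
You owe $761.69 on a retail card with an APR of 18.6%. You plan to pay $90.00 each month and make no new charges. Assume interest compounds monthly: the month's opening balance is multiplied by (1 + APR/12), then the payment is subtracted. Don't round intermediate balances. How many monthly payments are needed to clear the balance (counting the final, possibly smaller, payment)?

10 payments

Monthly rate r = 18.6%/12 = 1.55% = 0.0155.
Recurrence: B ← B·(1+r) − $90.00.
Month 1: interest $11.81; balance after payment $683.50.
Month 2: interest $10.59; balance after payment $604.09.
Closed form: n = −ln(1 − rB₀/P)/ln(1+r) = −ln(0.86882)/ln(1.0155) ≈ 9.142, so the balance reaches zero during payment 10.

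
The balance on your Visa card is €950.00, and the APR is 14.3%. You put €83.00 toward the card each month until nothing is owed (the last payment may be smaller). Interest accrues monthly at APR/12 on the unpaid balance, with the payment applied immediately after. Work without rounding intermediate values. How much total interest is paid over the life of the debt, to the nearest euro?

€78

Monthly rate r = 14.3%/12 = 1.19167% = 0.0119167.
Payoff takes n = ⌈−ln(1 − rB₀/P)/ln(1+r)⌉ = ⌈12.379⌉ = 13 payments; the last is €31.55.
Total paid = 12·€83.00 + €31.55 = €1,027.55.
Total interest = total paid − principal = €1,027.55 − €950.00 = €77.55.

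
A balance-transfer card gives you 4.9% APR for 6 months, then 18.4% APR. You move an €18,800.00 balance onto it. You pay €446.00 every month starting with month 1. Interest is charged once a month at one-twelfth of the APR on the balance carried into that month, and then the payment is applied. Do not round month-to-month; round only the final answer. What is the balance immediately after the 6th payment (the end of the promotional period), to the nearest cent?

Promo months 1–6 at r₀ = 4.9%/12 = 0.00408333; months 7+ at r₁ = 18.4%/12 = 0.0153333.
After month 6: iterate B ← B·(1+r₀) − €446.00 for 6 months → €16,561.86.

€16,561.86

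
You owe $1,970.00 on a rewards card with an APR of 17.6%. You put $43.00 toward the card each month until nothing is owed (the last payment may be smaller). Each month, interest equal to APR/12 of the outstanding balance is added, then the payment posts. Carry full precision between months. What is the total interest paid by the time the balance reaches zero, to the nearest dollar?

Monthly rate r = 17.6%/12 = 1.46667% = 0.0146667.
Payoff takes n = ⌈−ln(1 − rB₀/P)/ln(1+r)⌉ = ⌈76.548⌉ = 77 payments; the last is $23.65.
Total paid = 76·$43.00 + $23.65 = $3,291.65.
Total interest = total paid − principal = $3,291.65 − $1,970.00 = $1,321.65.

$1,322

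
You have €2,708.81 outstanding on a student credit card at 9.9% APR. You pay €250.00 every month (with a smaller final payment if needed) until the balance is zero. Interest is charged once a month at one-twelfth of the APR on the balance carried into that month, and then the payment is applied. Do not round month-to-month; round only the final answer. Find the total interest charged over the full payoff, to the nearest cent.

Monthly rate r = 9.9%/12 = 0.825% = 0.00825.
Payoff takes n = ⌈−ln(1 − rB₀/P)/ln(1+r)⌉ = ⌈11.397⌉ = 12 payments; the last is €99.55.
Total paid = 11·€250.00 + €99.55 = €2,849.55.
Total interest = total paid − principal = €2,849.55 − €2,708.81 = €140.74.

€140.74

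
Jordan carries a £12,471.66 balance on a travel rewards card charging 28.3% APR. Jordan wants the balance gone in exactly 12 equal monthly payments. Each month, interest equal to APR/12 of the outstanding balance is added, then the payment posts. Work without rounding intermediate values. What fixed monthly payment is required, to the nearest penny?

£1,205.42

Monthly rate r = 28.3%/12 = 2.35833% = 0.0235833.
Level-payment amortization: P = B₀·r / (1 − (1+r)^(−n)) = 12471.66·0.0235833 / (1 − 1.02358^(−12)).
Denominator 1 − (1+r)^(−12) = 0.244000461.
P = 294.123 / 0.244000461 ≈ 1205.42.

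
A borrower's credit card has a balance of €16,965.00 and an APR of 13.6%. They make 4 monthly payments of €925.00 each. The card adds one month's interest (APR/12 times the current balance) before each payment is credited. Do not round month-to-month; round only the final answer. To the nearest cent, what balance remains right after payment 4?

Monthly rate r = 13.6%/12 = 1.13333% = 0.0113333.
Each month: B ← B·(1+r) − €925.00.
Month 1: interest €192.27; balance after payment €16,232.27.
Month 2: interest €183.97; balance after payment €15,491.24.
Month 3: interest €175.57; balance after payment €14,741.80.
Month 4: interest €167.07; balance after payment €13,983.88.

€13,983.88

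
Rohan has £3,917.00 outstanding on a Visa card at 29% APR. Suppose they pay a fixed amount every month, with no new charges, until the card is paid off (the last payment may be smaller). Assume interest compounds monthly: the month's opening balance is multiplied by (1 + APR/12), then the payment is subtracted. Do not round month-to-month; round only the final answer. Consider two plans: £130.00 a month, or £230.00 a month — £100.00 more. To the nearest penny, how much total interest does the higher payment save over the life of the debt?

Monthly rate r = 29%/12 = 2.41667% = 0.0241667.
At £130.00/mo: n = ⌈−ln(1 − rB₀/P)/ln(1+r)⌉ = 55 payments (last £71.49); total interest = total paid − £3,917.00 = £3,174.49.
At £230.00/mo: 23 payments (last £48.14); total interest £1,191.14.
Interest saved = £3,174.49 − £1,191.14 = £1,983.35.

£1,983.35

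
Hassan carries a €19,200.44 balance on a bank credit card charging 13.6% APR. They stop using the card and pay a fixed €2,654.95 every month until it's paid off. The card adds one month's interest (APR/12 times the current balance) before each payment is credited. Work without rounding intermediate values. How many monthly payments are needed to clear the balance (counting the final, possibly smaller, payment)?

Monthly rate r = 13.6%/12 = 1.13333% = 0.0113333.
Recurrence: B ← B·(1+r) − €2,654.95.
Month 1: interest €217.60; balance after payment €16,763.09.
Month 2: interest €189.98; balance after payment €14,298.13.
Closed form: n = −ln(1 − rB₀/P)/ln(1+r) = −ln(0.91804)/ln(1.01133) ≈ 7.588, so the balance reaches zero during payment 8.

8 months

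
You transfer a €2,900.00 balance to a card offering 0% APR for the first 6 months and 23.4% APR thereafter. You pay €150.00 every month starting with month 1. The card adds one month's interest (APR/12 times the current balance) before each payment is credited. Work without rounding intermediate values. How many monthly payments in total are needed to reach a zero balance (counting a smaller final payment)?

22 months

Promo months 1–6 at r₀ = 0%/12 = 0; months 7+ at r₁ = 23.4%/12 = 0.0195.
After month 6 (no interest yet): B = €2,900.00 − 6·€150.00 = €2,000.00.
Then at r₁ with €150.00/mo: n₂ = −ln(1 − r₁·B/P)/ln(1+r₁) ≈ 15.59 → 16 more payments.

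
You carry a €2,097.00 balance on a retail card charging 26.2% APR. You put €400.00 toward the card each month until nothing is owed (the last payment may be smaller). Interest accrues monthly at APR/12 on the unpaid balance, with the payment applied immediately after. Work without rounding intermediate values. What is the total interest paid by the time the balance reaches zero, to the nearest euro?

€155

Monthly rate r = 26.2%/12 = 2.18333% = 0.0218333.
Payoff takes n = ⌈−ln(1 − rB₀/P)/ln(1+r)⌉ = ⌈5.628⌉ = 6 payments; the last is €252.27.
Total paid = 5·€400.00 + €252.27 = €2,252.27.
Total interest = total paid − principal = €2,252.27 − €2,097.00 = €155.27.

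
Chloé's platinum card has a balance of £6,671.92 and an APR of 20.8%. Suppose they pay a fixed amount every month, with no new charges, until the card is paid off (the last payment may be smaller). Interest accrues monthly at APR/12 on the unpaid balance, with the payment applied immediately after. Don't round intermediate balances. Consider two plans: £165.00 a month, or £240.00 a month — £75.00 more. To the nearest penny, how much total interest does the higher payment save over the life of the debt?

Monthly rate r = 20.8%/12 = 1.73333% = 0.0173333.
At £165.00/mo: n = ⌈−ln(1 − rB₀/P)/ln(1+r)⌉ = 71 payments (last £38.67); total interest = total paid − £6,671.92 = £4,916.75.
At £240.00/mo: 39 payments (last £63.08); total interest £2,511.16.
Interest saved = £4,916.75 − £2,511.16 = £2,405.59.

£2,405.59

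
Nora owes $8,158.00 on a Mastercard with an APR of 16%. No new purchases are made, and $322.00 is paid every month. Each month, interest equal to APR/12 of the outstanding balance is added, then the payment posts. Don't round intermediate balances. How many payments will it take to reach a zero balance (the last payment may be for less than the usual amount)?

Monthly rate r = 16%/12 = 1.33333% = 0.0133333.
Recurrence: B ← B·(1+r) − $322.00.
Month 1: interest $108.77; balance after payment $7,944.77.
Month 2: interest $105.93; balance after payment $7,728.70.
Closed form: n = −ln(1 − rB₀/P)/ln(1+r) = −ln(0.66219)/ln(1.01333) ≈ 31.120, so the balance reaches zero during payment 32.

32 months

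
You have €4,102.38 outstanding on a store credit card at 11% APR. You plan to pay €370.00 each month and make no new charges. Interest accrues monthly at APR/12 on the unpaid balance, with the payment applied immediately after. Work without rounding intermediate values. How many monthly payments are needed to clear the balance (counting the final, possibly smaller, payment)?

12 months

Monthly rate r = 11%/12 = 0.916667% = 0.00916667.
Recurrence: B ← B·(1+r) − €370.00.
Month 1: interest €37.61; balance after payment €3,769.99.
Month 2: interest €34.56; balance after payment €3,434.54.
Closed form: n = −ln(1 − rB₀/P)/ln(1+r) = −ln(0.89836)/ln(1.00917) ≈ 11.746, so the balance reaches zero during payment 12.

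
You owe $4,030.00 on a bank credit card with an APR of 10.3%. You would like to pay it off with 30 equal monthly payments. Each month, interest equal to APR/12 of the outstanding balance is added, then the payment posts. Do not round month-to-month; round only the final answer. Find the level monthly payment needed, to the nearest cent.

Monthly rate r = 10.3%/12 = 0.858333% = 0.00858333.
Level-payment amortization: P = B₀·r / (1 − (1+r)^(−n)) = 4030.00·0.00858333 / (1 − 1.00858^(−30)).
Denominator 1 − (1+r)^(−30) = 0.226168538.
P = 34.5908 / 0.226168538 ≈ 152.94.

$152.94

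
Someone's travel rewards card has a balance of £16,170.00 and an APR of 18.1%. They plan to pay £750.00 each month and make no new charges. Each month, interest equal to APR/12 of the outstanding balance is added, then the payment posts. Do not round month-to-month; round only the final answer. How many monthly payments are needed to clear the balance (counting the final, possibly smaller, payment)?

Monthly rate r = 18.1%/12 = 1.50833% = 0.0150833.
Recurrence: B ← B·(1+r) − £750.00.
Month 1: interest £243.90; balance after payment £15,663.90.
Month 2: interest £236.26; balance after payment £15,150.16.
Closed form: n = −ln(1 − rB₀/P)/ln(1+r) = −ln(0.6748)/ln(1.01508) ≈ 26.274, so the balance reaches zero during payment 27.

27 months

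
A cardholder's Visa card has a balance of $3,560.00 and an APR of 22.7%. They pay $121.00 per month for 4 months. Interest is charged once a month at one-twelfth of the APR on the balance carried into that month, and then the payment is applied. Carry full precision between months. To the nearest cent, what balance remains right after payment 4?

$3,339.21

Monthly rate r = 22.7%/12 = 1.89167% = 0.0189167.
Each month: B ← B·(1+r) − $121.00.
Month 1: interest $67.34; balance after payment $3,506.34.
Month 2: interest $66.33; balance after payment $3,451.67.
Month 3: interest $65.29; balance after payment $3,395.97.
Month 4: interest $64.24; balance after payment $3,339.21.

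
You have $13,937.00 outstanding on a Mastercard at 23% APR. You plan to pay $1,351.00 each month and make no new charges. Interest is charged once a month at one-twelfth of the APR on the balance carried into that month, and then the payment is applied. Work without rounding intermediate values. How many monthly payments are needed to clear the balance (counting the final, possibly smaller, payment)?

Monthly rate r = 23%/12 = 1.91667% = 0.0191667.
Recurrence: B ← B·(1+r) − $1,351.00.
Month 1: interest $267.13; balance after payment $12,853.13.
Month 2: interest $246.35; balance after payment $11,748.48.
Closed form: n = −ln(1 − rB₀/P)/ln(1+r) = −ln(0.80228)/ln(1.01917) ≈ 11.604, so the balance reaches zero during payment 12.

12 months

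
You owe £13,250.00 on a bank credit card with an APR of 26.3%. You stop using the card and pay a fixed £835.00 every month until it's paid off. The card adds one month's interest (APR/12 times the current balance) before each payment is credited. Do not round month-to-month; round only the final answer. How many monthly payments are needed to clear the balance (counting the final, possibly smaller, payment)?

Monthly rate r = 26.3%/12 = 2.19167% = 0.0219167.
Recurrence: B ← B·(1+r) − £835.00.
Month 1: interest £290.40; balance after payment £12,705.40.
Month 2: interest £278.46; balance after payment £12,148.86.
Closed form: n = −ln(1 − rB₀/P)/ln(1+r) = −ln(0.65222)/ln(1.02192) ≈ 19.713, so the balance reaches zero during payment 20.

20 payments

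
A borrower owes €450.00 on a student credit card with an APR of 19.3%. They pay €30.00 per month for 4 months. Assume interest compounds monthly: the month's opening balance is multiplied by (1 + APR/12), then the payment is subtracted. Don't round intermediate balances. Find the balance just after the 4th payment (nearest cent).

Monthly rate r = 19.3%/12 = 1.60833% = 0.0160833.
Each month: B ← B·(1+r) − €30.00.
Month 1: interest €7.24; balance after payment €427.24.
Month 2: interest €6.87; balance after payment €404.11.
Month 3: interest €6.50; balance after payment €380.61.
Month 4: interest €6.12; balance after payment €356.73.

€356.73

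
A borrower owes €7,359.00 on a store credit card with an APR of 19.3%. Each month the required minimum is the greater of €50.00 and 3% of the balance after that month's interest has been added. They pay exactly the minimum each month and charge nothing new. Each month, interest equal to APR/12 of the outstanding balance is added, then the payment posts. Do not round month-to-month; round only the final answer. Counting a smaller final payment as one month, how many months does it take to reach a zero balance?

151 months

Monthly rate r = 19.3%/12 = 1.60833% = 0.0160833.
While 3% of the post-interest balance exceeds €50.00, each month B ← (B·(1+r))·(1 − 0.03), i.e. B shrinks by the factor (1+r)·0.97 = 0.9856.
This holds for months 1–104. Entering month 105 the balance is €1,628.28; 3% of the post-interest balance is now below €50.00, so the flat €50.00 minimum applies from here.
From month 105 a fixed €50.00 at rate r clears €1,628.28 in 47 more payments. Total: 104 + 47 = 151 months.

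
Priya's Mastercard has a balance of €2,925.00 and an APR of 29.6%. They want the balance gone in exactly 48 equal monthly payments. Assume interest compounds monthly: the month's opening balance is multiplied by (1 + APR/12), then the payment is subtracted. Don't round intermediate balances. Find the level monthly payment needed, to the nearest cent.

Monthly rate r = 29.6%/12 = 2.46667% = 0.0246667.
Level-payment amortization: P = B₀·r / (1 − (1+r)^(−n)) = 2925.00·0.0246667 / (1 − 1.02467^(−48)).
Denominator 1 − (1+r)^(−48) = 0.689519167.
P = 72.15 / 0.689519167 ≈ 104.64.

€104.64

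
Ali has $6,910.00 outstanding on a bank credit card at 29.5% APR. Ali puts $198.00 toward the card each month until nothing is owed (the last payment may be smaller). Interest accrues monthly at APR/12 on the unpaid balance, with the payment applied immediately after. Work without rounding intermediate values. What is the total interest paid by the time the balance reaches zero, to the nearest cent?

Monthly rate r = 29.5%/12 = 2.45833% = 0.0245833.
Payoff takes n = ⌈−ln(1 − rB₀/P)/ln(1+r)⌉ = ⌈80.353⌉ = 81 payments; the last is $70.48.
Total paid = 80·$198.00 + $70.48 = $15,910.48.
Total interest = total paid − principal = $15,910.48 − $6,910.00 = $9,000.48.

$9,000.48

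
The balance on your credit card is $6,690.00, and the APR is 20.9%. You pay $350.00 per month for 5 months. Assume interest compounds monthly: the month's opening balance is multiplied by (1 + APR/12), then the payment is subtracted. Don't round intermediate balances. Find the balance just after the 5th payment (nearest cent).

Monthly rate r = 20.9%/12 = 1.74167% = 0.0174167.
Each month: B ← B·(1+r) − $350.00.
Month 1: interest $116.52; balance after payment $6,456.52.
Month 2: interest $112.45; balance after payment $6,218.97.
Month 3: interest $108.31; balance after payment $5,977.28.
Month 4: interest $104.10; balance after payment $5,731.39.
Month 5: interest $99.82; balance after payment $5,481.21.

$5,481.21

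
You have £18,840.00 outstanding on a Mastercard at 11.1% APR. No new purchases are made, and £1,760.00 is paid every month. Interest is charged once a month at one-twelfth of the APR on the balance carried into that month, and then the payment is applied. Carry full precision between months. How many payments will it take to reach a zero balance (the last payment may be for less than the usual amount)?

12 payments

Monthly rate r = 11.1%/12 = 0.925% = 0.00925.
Recurrence: B ← B·(1+r) − £1,760.00.
Month 1: interest £174.27; balance after payment £17,254.27.
Month 2: interest £159.60; balance after payment £15,653.87.
Closed form: n = −ln(1 − rB₀/P)/ln(1+r) = −ln(0.90098)/ln(1.00925) ≈ 11.324, so the balance reaches zero during payment 12.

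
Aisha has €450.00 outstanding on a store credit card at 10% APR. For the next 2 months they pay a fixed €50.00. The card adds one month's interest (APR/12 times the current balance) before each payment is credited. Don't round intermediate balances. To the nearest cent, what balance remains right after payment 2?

€357.11

Monthly rate r = 10%/12 = 0.833333% = 0.00833333.
Each month: B ← B·(1+r) − €50.00.
Month 1: interest €3.75; balance after payment €403.75.
Month 2: interest €3.36; balance after payment €357.11.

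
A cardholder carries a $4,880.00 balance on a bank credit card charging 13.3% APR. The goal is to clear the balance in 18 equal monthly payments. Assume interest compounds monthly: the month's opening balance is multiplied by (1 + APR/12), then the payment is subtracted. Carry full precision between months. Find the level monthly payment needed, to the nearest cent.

Monthly rate r = 13.3%/12 = 1.10833% = 0.0110833.
Level-payment amortization: P = B₀·r / (1 − (1+r)^(−n)) = 4880.00·0.0110833 / (1 − 1.01108^(−18)).
Denominator 1 − (1+r)^(−18) = 0.179960311.
P = 54.0867 / 0.179960311 ≈ 300.55.

$300.55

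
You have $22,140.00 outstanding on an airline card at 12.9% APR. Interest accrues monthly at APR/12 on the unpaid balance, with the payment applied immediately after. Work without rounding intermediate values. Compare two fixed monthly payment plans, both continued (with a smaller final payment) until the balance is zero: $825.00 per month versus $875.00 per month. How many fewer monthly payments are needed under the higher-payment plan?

Monthly rate r = 12.9%/12 = 1.075% = 0.01075.
At $825.00/mo: n = ⌈−ln(1 − rB₀/P)/ln(1+r)⌉ = 32 payments (last $686.96); total interest = total paid − $22,140.00 = $4,121.96.
At $875.00/mo: 30 payments (last $604.58); total interest $3,839.58.
Payments saved = 32 − 30 = 2.

2 fewer payments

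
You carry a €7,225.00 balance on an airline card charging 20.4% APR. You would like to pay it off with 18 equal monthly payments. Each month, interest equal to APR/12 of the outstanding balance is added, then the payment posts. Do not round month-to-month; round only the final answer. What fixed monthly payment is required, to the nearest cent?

€469.30

Monthly rate r = 20.4%/12 = 1.7% = 0.017.
Level-payment amortization: P = B₀·r / (1 − (1+r)^(−n)) = 7225.00·0.017 / (1 − 1.017^(−18)).
Denominator 1 − (1+r)^(−18) = 0.261717036.
P = 122.825 / 0.261717036 ≈ 469.30.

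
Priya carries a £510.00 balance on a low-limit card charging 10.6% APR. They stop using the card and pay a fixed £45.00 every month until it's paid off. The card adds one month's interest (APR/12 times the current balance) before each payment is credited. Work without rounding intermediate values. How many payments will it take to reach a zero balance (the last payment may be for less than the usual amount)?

Monthly rate r = 10.6%/12 = 0.883333% = 0.00883333.
Recurrence: B ← B·(1+r) − £45.00.
Month 1: interest £4.50; balance after payment £469.50.
Month 2: interest £4.15; balance after payment £428.65.
Closed form: n = −ln(1 − rB₀/P)/ln(1+r) = −ln(0.89989)/ln(1.00883) ≈ 11.994, so the balance reaches zero during payment 12.

12 months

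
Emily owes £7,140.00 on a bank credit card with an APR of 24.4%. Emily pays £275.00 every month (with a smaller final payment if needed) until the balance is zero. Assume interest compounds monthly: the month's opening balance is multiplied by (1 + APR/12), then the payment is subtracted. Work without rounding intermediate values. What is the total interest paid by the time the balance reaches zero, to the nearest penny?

Monthly rate r = 24.4%/12 = 2.03333% = 0.0203333.
Payoff takes n = ⌈−ln(1 − rB₀/P)/ln(1+r)⌉ = ⌈37.290⌉ = 38 payments; the last is £80.29.
Total paid = 37·£275.00 + £80.29 = £10,255.29.
Total interest = total paid − principal = £10,255.29 − £7,140.00 = £3,115.29.

£3,115.29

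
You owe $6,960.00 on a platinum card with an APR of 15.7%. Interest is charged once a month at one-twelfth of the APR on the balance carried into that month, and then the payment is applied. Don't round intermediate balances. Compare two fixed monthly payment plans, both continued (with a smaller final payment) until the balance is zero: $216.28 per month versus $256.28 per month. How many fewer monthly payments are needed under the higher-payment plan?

9 fewer payments

Monthly rate r = 15.7%/12 = 1.30833% = 0.0130833.
At $216.28/mo: n = ⌈−ln(1 − rB₀/P)/ln(1+r)⌉ = 43 payments (last $9.46); total interest = total paid − $6,960.00 = $2,133.22.
At $256.28/mo: 34 payments (last $198.29); total interest $1,695.53.
Payments saved = 43 − 34 = 9.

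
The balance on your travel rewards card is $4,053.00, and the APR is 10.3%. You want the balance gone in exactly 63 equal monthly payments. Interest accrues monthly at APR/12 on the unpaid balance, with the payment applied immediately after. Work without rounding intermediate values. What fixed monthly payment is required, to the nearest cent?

Monthly rate r = 10.3%/12 = 0.858333% = 0.00858333.
Level-payment amortization: P = B₀·r / (1 − (1+r)^(−n)) = 4053.00·0.00858333 / (1 − 1.00858^(−63)).
Denominator 1 − (1+r)^(−63) = 0.416343396.
P = 34.7882 / 0.416343396 ≈ 83.56.

$83.56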